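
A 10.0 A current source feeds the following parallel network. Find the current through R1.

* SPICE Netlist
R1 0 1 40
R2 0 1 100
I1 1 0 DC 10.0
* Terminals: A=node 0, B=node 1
All resistors sit directly between nodes 0 and 1, so they are in parallel and share one voltage V; the full source current 10 A splits among them.
1/R_par = 1/40 + 1/100 = 0.035 S  =>  R_par = 28.57 Ω
V = I × R_par = 10 × 28.57 = 285.7 V
I_R1 = V/R1 = 285.7/40 = 7.143 A

Final answer: 7.143 A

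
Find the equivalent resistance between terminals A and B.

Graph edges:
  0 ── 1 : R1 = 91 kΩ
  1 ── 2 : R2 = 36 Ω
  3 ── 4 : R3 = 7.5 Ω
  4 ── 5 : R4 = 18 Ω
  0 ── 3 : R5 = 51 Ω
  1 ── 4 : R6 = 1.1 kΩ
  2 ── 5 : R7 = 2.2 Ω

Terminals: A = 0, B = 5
The network is not a plain series/parallel combination. Inject a 1 A test current into terminal A (node 0) and return it from terminal B (node 5); then R_eq = V_A / (1 A).
Nodal analysis, taking node 5 as the 0 V reference.
Current source I_test pushes 1 A into node 0 and draws it out of node 5.
KCL at each unknown node (sum of currents leaving = 0; resistances in Ω):
  Node 0: (V_0 - V_1)/91000 + (V_0 - V_3)/51 - 1 = 0
  Node 1: (V_1 - V_0)/91000 + (V_1 - V_2)/36 + (V_1 - V_4)/1100 = 0
  Node 2: (V_2 - V_1)/36 + (V_2 - 0)/2.2 = 0
  Node 3: (V_3 - V_0)/51 + (V_3 - V_4)/7.5 = 0
  Node 4: (V_4 - V_1)/1100 + (V_4 - V_3)/7.5 + (V_4 - 0)/18 = 0
Collecting terms (coefficients in siemens):
  0.01962·V_0 - 0.00001099·V_1 - 0.01961·V_3 = 1
  0.0287·V_1 - 0.00001099·V_0 - 0.02778·V_2 - 0.0009091·V_4 = 0
  0.4823·V_2 - 0.02778·V_1 = 0
  0.1529·V_3 - 0.01961·V_0 - 0.1333·V_4 = 0
  0.1898·V_4 - 0.0009091·V_1 - 0.1333·V_3 = 0
Solving these 5 simultaneous equations (Gaussian elimination) gives:
  V_0 = 76.16 V, V_1 = 0.6249 V, V_2 = 0.03599 V, V_3 = 25.2 V
  V_4 = 17.71 V
R_eq = V_0 / 1 A = 76.16 Ω

Final answer: 76.16 Ω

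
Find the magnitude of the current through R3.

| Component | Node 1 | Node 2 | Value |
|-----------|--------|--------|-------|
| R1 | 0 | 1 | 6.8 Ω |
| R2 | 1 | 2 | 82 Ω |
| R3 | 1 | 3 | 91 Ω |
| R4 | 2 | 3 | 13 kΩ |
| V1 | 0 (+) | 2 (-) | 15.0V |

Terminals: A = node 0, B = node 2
Nodal analysis, taking node 2 as the 0 V reference.
Source V1 fixes V_0 = 15 V.
KCL at each unknown node (sum of currents leaving = 0; resistances in Ω):
  Node 1: (V_1 - 15)/6.8 + (V_1 - 0)/82 + (V_1 - V_3)/91 = 0
  Node 3: (V_3 - V_1)/91 + (V_3 - 0)/13000 = 0
Collecting terms (coefficients in siemens):
  0.1702·V_1 - 0.01099·V_3 = 2.206
  0.01107·V_3 - 0.01099·V_1 = 0
Determinant D = (0.1702)(0.01107) - (-0.01099)(-0.01099) = 0.001763
V_1 = [(2.206)(0.01107) - (-0.01099)(0)]/D = 13.84 V
V_3 = [(0.1702)(0) - (2.206)(-0.01099)]/D = 13.75 V
I_R3 = (V_1 - V_3)/R3 = (13.84 - 13.75)/91 = 0.001058 A
|I_R3| = 0.001058 A

Final answer: |I_R3| = 0.001058 A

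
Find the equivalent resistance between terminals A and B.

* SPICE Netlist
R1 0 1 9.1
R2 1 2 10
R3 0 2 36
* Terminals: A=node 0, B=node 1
Reduce the network between node 0 (A) and node 1 (B) by series/parallel combination:
  Rs1 = R3 + R2 (series, joined only at node 2) = 36 + 10 = 46 Ω
  Rp1 = R1 ‖ Rs1 (parallel, both between nodes 0 and 1) = 1/(1/9.1 + 1/46) = 7.597 Ω
R_eq = 7.597 Ω

Final answer: 7.597 Ω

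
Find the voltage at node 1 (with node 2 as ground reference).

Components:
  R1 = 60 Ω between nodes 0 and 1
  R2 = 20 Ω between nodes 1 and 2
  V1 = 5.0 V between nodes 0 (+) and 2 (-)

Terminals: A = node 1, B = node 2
Nodal analysis, taking node 2 as the 0 V reference.
Source V1 fixes V_0 = 5 V.
KCL at each unknown node (sum of currents leaving = 0; resistances in Ω):
  Node 1: (V_1 - 5)/60 + (V_1 - 0)/20 = 0
Collecting terms: 0.06667 × V_1 = 0.08333  =>  V_1 = 1.25 V
The requested potential is V_1 = 1.25 V.

Final answer: V_1 = 1.25 V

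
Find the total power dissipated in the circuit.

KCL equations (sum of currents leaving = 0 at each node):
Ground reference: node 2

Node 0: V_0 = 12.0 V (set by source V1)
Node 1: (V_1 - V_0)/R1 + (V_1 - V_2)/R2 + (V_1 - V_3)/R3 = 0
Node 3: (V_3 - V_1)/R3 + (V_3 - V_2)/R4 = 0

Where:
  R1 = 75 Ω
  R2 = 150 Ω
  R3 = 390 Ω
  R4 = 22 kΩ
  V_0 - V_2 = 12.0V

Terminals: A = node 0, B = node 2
Nodal analysis, taking node 2 as the 0 V reference.
Source V1 fixes V_0 = 12 V.
KCL at each unknown node (sum of currents leaving = 0; resistances in Ω):
  Node 1: (V_1 - 12)/75 + (V_1 - 0)/150 + (V_1 - V_3)/390 = 0
  Node 3: (V_3 - V_1)/390 + (V_3 - 0)/22000 = 0
Collecting terms (coefficients in siemens):
  0.02256·V_1 - 0.002564·V_3 = 0.16
  0.00261·V_3 - 0.002564·V_1 = 0
Determinant D = (0.02256)(0.00261) - (-0.002564)(-0.002564) = 0.00005231
V_1 = [(0.16)(0.00261) - (-0.002564)(0)]/D = 7.982 V
V_3 = [(0.02256)(0) - (0.16)(-0.002564)]/D = 7.843 V
Power in each resistor, P = (ΔV)²/R:
  P_R1 = (12 - 7.982)²/75 = 0.2152 W
  P_R2 = (7.982 - 0)²/150 = 0.4248 W
  P_R3 = (7.982 - 7.843)²/390 = 0.00004957 W
  P_R4 = (0 - 7.843)²/22000 = 0.002796 W
P_total = P_R1 + P_R2 + P_R3 + P_R4 = 0.6429 W

Final answer: 0.6429 W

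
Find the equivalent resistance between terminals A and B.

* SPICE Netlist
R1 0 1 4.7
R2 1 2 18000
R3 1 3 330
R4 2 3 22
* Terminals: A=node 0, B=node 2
Reduce the network between node 0 (A) and node 2 (B) by series/parallel combination:
  Rs1 = R3 + R4 (series, joined only at node 3) = 330 + 22 = 352 Ω
  Rp1 = R2 ‖ Rs1 (parallel, both between nodes 1 and 2) = 1/(1/18000 + 1/352) = 345.2 Ω
  Rs2 = R1 + Rp1 (series, joined only at node 1) = 4.7 + 345.2 = 349.9 Ω
R_eq = 349.9 Ω

Final answer: 349.9 Ω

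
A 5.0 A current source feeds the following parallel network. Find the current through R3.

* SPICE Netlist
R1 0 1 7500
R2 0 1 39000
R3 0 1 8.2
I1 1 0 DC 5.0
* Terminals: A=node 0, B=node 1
All resistors sit directly between nodes 0 and 1, so they are in parallel and share one voltage V; the full source current 5 A splits among them.
1/R_par = 1/7500 + 1/39000 + 1/8.2 = 0.1221 S  =>  R_par = 8.189 Ω
V = I × R_par = 5 × 8.189 = 40.95 V
I_R3 = V/R3 = 40.95/8.2 = 4.993 A

Final answer: 4.993 A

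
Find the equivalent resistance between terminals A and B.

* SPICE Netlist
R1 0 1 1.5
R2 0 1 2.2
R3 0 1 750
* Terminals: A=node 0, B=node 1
Reduce the network between node 0 (A) and node 1 (B) by series/parallel combination:
  Rp1 = R1 ‖ R2 ‖ R3 (parallel, all between nodes 0 and 1) = 1/(1/1.5 + 1/2.2 + 1/750) = 0.8908 Ω
R_eq = 0.8908 Ω

Final answer: 0.8908 Ω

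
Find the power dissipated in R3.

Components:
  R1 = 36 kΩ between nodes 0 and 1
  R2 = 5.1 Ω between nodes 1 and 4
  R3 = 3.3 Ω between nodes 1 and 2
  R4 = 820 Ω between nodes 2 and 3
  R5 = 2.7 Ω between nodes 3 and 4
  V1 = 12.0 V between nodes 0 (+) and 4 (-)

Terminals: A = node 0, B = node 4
Nodal analysis, taking node 4 as the 0 V reference.
Source V1 fixes V_0 = 12 V.
KCL at each unknown node (sum of currents leaving = 0; resistances in Ω):
  Node 1: (V_1 - 12)/36000 + (V_1 - 0)/5.1 + (V_1 - V_2)/3.3 = 0
  Node 2: (V_2 - V_1)/3.3 + (V_2 - V_3)/820 = 0
  Node 3: (V_3 - V_2)/820 + (V_3 - 0)/2.7 = 0
Collecting terms (coefficients in siemens):
  0.4991·V_1 - 0.303·V_2 = 0.0003333
  0.3042·V_2 - 0.303·V_1 - 0.00122·V_3 = 0
  0.3716·V_3 - 0.00122·V_2 = 0
Solving these 3 simultaneous equations (Gaussian elimination) gives:
  V_1 = 0.001689 V, V_2 = 0.001683 V, V_3 = 0.000005522 V
I_R3 = (V_1 - V_2)/R3 = (0.001689 - 0.001683)/3.3 = 0.000002045 A
P_R3 = I_R3² × R3 = (0.000002045)² × 3.3 = 0.0000000000138 W

Final answer: 1.38e-11 W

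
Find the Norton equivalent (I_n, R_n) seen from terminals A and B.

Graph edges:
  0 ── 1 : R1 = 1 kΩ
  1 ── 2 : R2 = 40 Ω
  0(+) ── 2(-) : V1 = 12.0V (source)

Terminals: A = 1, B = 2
Find the Thévenin equivalent first; then I_n = V_th/R_th and R_n = R_th.
Step 1 — V_th is the open-circuit voltage V_A - V_B (nothing connected across the terminals).
Nodal analysis, taking node 2 as the 0 V reference.
Source V1 fixes V_0 = 12 V.
KCL at each unknown node (sum of currents leaving = 0; resistances in Ω):
  Node 1: (V_1 - 12)/1000 + (V_1 - 0)/40 = 0
Collecting terms: 0.026 × V_1 = 0.012  =>  V_1 = 0.4615 V
V_th = V_1 - V_2 = 0.4615 - 0 = 0.4615 V
Step 2 — R_th: zero the source — replace V1 by a short circuit (node 2 merges into node 0) — and find the resistance seen between A (node 1) and B (node 0).
Reduce the network between node 1 (A) and node 0 (B) by series/parallel combination:
  Rp1 = R1 ‖ R2 (parallel, both between nodes 0 and 1) = 1/(1/1000 + 1/40) = 38.46 Ω
R_th = 38.46 Ω
I_n = V_th/R_th = 0.4615/38.46 = 0.012 A, and R_n = R_th = 38.46 Ω

Final answer: I_n = 0.012 A, R_n = 38.46 Ω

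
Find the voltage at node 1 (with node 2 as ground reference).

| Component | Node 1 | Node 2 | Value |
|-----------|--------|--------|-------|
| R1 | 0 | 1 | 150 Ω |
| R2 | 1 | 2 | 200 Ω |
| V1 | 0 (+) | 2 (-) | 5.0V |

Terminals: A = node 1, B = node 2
Nodal analysis, taking node 2 as the 0 V reference.
Source V1 fixes V_0 = 5 V.
KCL at each unknown node (sum of currents leaving = 0; resistances in Ω):
  Node 1: (V_1 - 5)/150 + (V_1 - 0)/200 = 0
Collecting terms: 0.01167 × V_1 = 0.03333  =>  V_1 = 2.857 V
The requested potential is V_1 = 2.857 V.

Final answer: V_1 = 2.857 V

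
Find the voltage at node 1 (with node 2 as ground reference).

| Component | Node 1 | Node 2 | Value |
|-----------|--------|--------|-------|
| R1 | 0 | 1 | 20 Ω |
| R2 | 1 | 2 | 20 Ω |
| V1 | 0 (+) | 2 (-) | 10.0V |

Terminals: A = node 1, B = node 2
Nodal analysis, taking node 2 as the 0 V reference.
Source V1 fixes V_0 = 10 V.
KCL at each unknown node (sum of currents leaving = 0; resistances in Ω):
  Node 1: (V_1 - 10)/20 + (V_1 - 0)/20 = 0
Collecting terms: 0.1 × V_1 = 0.5  =>  V_1 = 5 V
The requested potential is V_1 = 5 V.

Final answer: V_1 = 5 V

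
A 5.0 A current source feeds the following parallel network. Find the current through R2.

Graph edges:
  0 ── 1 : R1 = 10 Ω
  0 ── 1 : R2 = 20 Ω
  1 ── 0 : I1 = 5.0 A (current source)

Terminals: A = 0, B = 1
All resistors sit directly between nodes 0 and 1, so they are in parallel and share one voltage V; the full source current 5 A splits among them.
1/R_par = 1/10 + 1/20 = 0.15 S  =>  R_par = 6.667 Ω
V = I × R_par = 5 × 6.667 = 33.33 V
I_R2 = V/R2 = 33.33/20 = 1.667 A

Final answer: 1.667 A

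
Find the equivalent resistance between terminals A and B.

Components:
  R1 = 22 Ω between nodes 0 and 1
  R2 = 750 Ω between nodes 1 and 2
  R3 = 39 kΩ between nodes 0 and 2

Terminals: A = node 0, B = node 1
Reduce the network between node 0 (A) and node 1 (B) by series/parallel combination:
  Rs1 = R3 + R2 (series, joined only at node 2) = 39000 + 750 = 39750 Ω
  Rp1 = R1 ‖ Rs1 (parallel, both between nodes 0 and 1) = 1/(1/22 + 1/39750) = 21.99 Ω
R_eq = 21.99 Ω

Final answer: 21.99 Ω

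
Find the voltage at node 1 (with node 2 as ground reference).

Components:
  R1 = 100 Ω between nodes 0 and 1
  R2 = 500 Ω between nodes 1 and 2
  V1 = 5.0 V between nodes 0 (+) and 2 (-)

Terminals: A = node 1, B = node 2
Nodal analysis, taking node 2 as the 0 V reference.
Source V1 fixes V_0 = 5 V.
KCL at each unknown node (sum of currents leaving = 0; resistances in Ω):
  Node 1: (V_1 - 5)/100 + (V_1 - 0)/500 = 0
Collecting terms: 0.012 × V_1 = 0.05  =>  V_1 = 4.167 V
The requested potential is V_1 = 4.167 V.

Final answer: V_1 = 4.167 V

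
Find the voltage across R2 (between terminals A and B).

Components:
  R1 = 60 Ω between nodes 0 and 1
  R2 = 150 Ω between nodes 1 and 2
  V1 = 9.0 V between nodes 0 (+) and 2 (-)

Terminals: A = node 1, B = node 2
R1 and R2 are in series across V1 (node 0 → node 1 → node 2), and the output A–B is taken across R2, so this is a voltage divider.
Series current: I = V1/(R1 + R2) = 9/(60 + 150) = 9/210 = 0.04286 A
V_R2 = I × R2 = V1 × R2/(R1 + R2) = 9 × 150/210 = 6.429 V

Final answer: 6.429 V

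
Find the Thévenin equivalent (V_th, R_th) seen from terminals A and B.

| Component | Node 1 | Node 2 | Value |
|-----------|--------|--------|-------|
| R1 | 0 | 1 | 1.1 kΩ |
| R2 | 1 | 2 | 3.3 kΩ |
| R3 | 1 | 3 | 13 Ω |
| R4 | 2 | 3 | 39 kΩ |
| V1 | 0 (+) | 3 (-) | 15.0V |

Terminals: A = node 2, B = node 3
Step 1 — V_th is the open-circuit voltage V_A - V_B (nothing connected across the terminals).
Nodal analysis, taking node 3 as the 0 V reference.
Source V1 fixes V_0 = 15 V.
KCL at each unknown node (sum of currents leaving = 0; resistances in Ω):
  Node 1: (V_1 - 15)/1100 + (V_1 - V_2)/3300 + (V_1 - 0)/13 = 0
  Node 2: (V_2 - V_1)/3300 + (V_2 - 0)/39000 = 0
Collecting terms (coefficients in siemens):
  0.07814·V_1 - 0.000303·V_2 = 0.01364
  0.0003287·V_2 - 0.000303·V_1 = 0
Determinant D = (0.07814)(0.0003287) - (-0.000303)(-0.000303) = 0.00002559
V_1 = [(0.01364)(0.0003287) - (-0.000303)(0)]/D = 0.1751 V
V_2 = [(0.07814)(0) - (0.01364)(-0.000303)]/D = 0.1615 V
V_th = V_2 - V_3 = 0.1615 - 0 = 0.1615 V
Step 2 — R_th: zero the source — replace V1 by a short circuit (node 3 merges into node 0) — and find the resistance seen between A (node 2) and B (node 0).
Reduce the network between node 2 (A) and node 0 (B) by series/parallel combination:
  Rp1 = R1 ‖ R3 (parallel, both between nodes 0 and 1) = 1/(1/1100 + 1/13) = 12.85 Ω
  Rs1 = R2 + Rp1 (series, joined only at node 1) = 3300 + 12.85 = 3313 Ω
  Rp2 = R4 ‖ Rs1 (parallel, both between nodes 0 and 2) = 1/(1/39000 + 1/3313) = 3053 Ω
R_th = 3.053 kΩ

Final answer: V_th = 0.1615 V, R_th = 3.053 kΩ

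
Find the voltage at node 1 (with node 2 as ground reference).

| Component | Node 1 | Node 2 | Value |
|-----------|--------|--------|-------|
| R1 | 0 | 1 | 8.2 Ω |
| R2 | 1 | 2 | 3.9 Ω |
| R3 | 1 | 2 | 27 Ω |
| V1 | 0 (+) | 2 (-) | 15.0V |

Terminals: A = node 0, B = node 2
Nodal analysis, taking node 2 as the 0 V reference.
Source V1 fixes V_0 = 15 V.
KCL at each unknown node (sum of currents leaving = 0; resistances in Ω):
  Node 1: (V_1 - 15)/8.2 + (V_1 - 0)/3.9 + (V_1 - 0)/27 = 0
Collecting terms: 0.4154 × V_1 = 1.829  =>  V_1 = 4.404 V
The requested potential is V_1 = 4.404 V.

Final answer: V_1 = 4.404 V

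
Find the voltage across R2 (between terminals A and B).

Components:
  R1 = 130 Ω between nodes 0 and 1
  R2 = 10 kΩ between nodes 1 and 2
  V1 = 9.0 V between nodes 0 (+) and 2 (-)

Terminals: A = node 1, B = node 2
R1 and R2 are in series across V1 (node 0 → node 1 → node 2), and the output A–B is taken across R2, so this is a voltage divider.
Series current: I = V1/(R1 + R2) = 9/(130 + 10000) = 9/10130 = 0.0008885 A
V_R2 = I × R2 = V1 × R2/(R1 + R2) = 9 × 10000/10130 = 8.885 V

Final answer: 8.885 V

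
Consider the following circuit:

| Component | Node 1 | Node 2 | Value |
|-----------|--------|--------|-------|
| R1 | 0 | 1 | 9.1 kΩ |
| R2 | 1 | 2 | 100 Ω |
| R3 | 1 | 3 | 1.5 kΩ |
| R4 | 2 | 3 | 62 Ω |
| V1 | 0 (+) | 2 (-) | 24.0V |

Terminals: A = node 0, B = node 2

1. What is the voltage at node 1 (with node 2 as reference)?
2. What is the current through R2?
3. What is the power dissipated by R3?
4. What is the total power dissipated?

Nodal analysis, taking node 2 as the 0 V reference.
Source V1 fixes V_0 = 24 V.
KCL at each unknown node (sum of currents leaving = 0; resistances in Ω):
  Node 1: (V_1 - 24)/9100 + (V_1 - 0)/100 + (V_1 - V_3)/1500 = 0
  Node 3: (V_3 - V_1)/1500 + (V_3 - 0)/62 = 0
Collecting terms (coefficients in siemens):
  0.01078·V_1 - 0.0006667·V_3 = 0.002637
  0.0168·V_3 - 0.0006667·V_1 = 0
Determinant D = (0.01078)(0.0168) - (-0.0006667)(-0.0006667) = 0.0001806
V_1 = [(0.002637)(0.0168) - (-0.0006667)(0)]/D = 0.2453 V
V_3 = [(0.01078)(0) - (0.002637)(-0.0006667)]/D = 0.009738 V
Part 1:
  Read off the nodal solution: V_1 = 0.2453 V
Part 2:
  I_R2 = (V_1 - V_2)/R2 = (0.2453 - 0)/100 = 0.002453 A
  Magnitude: I_R2 = 0.002453 A
Part 3:
  I_R3 = (V_1 - V_3)/R3 = (0.2453 - 0.009738)/1500 = 0.0001571 A
  P_R3 = I_R3² × R3 = (0.0001571)² × 1500 = 0.000037 W
Part 4:
  Power in each resistor, P = (ΔV)²/R:
    P_R1 = (24 - 0.2453)²/9100 = 0.06201 W
    P_R2 = (0.2453 - 0)²/100 = 0.0006019 W
    P_R3 = (0.2453 - 0.009738)²/1500 = 0.000037 W
    P_R4 = (0 - 0.009738)²/62 = 0.000001529 W
  P_total = P_R1 + P_R2 + P_R3 + P_R4 = 0.06265 W

Final answers:
1. V_1 = 0.2453 V
2. I_R2 = 0.002453 A
3. P_R3 = 3.7e-05 W
4. P_total = 0.06265 W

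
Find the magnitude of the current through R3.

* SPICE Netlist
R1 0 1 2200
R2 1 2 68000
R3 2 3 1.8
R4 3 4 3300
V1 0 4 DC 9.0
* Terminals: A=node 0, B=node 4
Nodal analysis, taking node 4 as the 0 V reference.
Source V1 fixes V_0 = 9 V.
KCL at each unknown node (sum of currents leaving = 0; resistances in Ω):
  Node 1: (V_1 - 9)/2200 + (V_1 - V_2)/68000 = 0
  Node 2: (V_2 - V_1)/68000 + (V_2 - V_3)/1.8 = 0
  Node 3: (V_3 - V_2)/1.8 + (V_3 - 0)/3300 = 0
Collecting terms (coefficients in siemens):
  0.0004693·V_1 - 0.00001471·V_2 = 0.004091
  0.5556·V_2 - 0.00001471·V_1 - 0.5556·V_3 = 0
  0.5559·V_3 - 0.5556·V_2 = 0
Solving these 3 simultaneous equations (Gaussian elimination) gives:
  V_1 = 8.731 V, V_2 = 0.4043 V, V_3 = 0.4041 V
I_R3 = (V_2 - V_3)/R3 = (0.4043 - 0.4041)/1.8 = 0.0001224 A
|I_R3| = 0.0001224 A

Final answer: |I_R3| = 0.0001224 A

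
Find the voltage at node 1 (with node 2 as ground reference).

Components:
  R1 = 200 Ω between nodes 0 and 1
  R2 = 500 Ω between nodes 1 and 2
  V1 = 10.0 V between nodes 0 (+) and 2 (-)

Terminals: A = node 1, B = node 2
Nodal analysis, taking node 2 as the 0 V reference.
Source V1 fixes V_0 = 10 V.
KCL at each unknown node (sum of currents leaving = 0; resistances in Ω):
  Node 1: (V_1 - 10)/200 + (V_1 - 0)/500 = 0
Collecting terms: 0.007 × V_1 = 0.05  =>  V_1 = 7.143 V
The requested potential is V_1 = 7.143 V.

Final answer: V_1 = 7.143 V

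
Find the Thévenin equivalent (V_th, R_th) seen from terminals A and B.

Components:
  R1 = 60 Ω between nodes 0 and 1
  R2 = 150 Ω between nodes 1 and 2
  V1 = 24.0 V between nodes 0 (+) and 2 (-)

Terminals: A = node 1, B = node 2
Step 1 — V_th is the open-circuit voltage V_A - V_B (nothing connected across the terminals).
Nodal analysis, taking node 2 as the 0 V reference.
Source V1 fixes V_0 = 24 V.
KCL at each unknown node (sum of currents leaving = 0; resistances in Ω):
  Node 1: (V_1 - 24)/60 + (V_1 - 0)/150 = 0
Collecting terms: 0.02333 × V_1 = 0.4  =>  V_1 = 17.14 V
V_th = V_1 - V_2 = 17.14 - 0 = 17.14 V
Step 2 — R_th: zero the source — replace V1 by a short circuit (node 2 merges into node 0) — and find the resistance seen between A (node 1) and B (node 0).
Reduce the network between node 1 (A) and node 0 (B) by series/parallel combination:
  Rp1 = R1 ‖ R2 (parallel, both between nodes 0 and 1) = 1/(1/60 + 1/150) = 42.86 Ω
R_th = 42.86 Ω

Final answer: V_th = 17.14 V, R_th = 42.86 Ω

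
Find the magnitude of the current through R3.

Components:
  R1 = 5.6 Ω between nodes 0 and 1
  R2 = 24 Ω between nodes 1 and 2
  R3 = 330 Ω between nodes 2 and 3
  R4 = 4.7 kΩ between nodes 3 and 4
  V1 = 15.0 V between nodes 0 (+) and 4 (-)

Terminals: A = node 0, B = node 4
Nodal analysis, taking node 4 as the 0 V reference.
Source V1 fixes V_0 = 15 V.
KCL at each unknown node (sum of currents leaving = 0; resistances in Ω):
  Node 1: (V_1 - 15)/5.6 + (V_1 - V_2)/24 = 0
  Node 2: (V_2 - V_1)/24 + (V_2 - V_3)/330 = 0
  Node 3: (V_3 - V_2)/330 + (V_3 - 0)/4700 = 0
Collecting terms (coefficients in siemens):
  0.2202·V_1 - 0.04167·V_2 = 2.679
  0.0447·V_2 - 0.04167·V_1 - 0.00303·V_3 = 0
  0.003243·V_3 - 0.00303·V_2 = 0
Solving these 3 simultaneous equations (Gaussian elimination) gives:
  V_1 = 14.98 V, V_2 = 14.91 V, V_3 = 13.93 V
I_R3 = (V_2 - V_3)/R3 = (14.91 - 13.93)/330 = 0.002965 A
|I_R3| = 0.002965 A

Final answer: |I_R3| = 0.002965 A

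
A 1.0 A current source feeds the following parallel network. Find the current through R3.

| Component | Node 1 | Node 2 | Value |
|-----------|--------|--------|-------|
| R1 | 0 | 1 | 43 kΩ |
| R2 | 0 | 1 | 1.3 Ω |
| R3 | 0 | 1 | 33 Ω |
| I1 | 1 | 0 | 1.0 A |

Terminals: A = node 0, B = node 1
All resistors sit directly between nodes 0 and 1, so they are in parallel and share one voltage V; the full source current 1 A splits among them.
1/R_par = 1/43000 + 1/1.3 + 1/33 = 0.7996 S  =>  R_par = 1.251 Ω
V = I × R_par = 1 × 1.251 = 1.251 V
I_R3 = V/R3 = 1.251/33 = 0.0379 A

Final answer: 0.0379 A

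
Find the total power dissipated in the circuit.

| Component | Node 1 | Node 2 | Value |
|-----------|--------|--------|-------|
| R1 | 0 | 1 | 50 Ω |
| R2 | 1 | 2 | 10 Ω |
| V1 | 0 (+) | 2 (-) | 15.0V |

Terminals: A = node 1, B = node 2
Nodal analysis, taking node 2 as the 0 V reference.
Source V1 fixes V_0 = 15 V.
KCL at each unknown node (sum of currents leaving = 0; resistances in Ω):
  Node 1: (V_1 - 15)/50 + (V_1 - 0)/10 = 0
Collecting terms: 0.12 × V_1 = 0.3  =>  V_1 = 2.5 V
Power in each resistor, P = (ΔV)²/R:
  P_R1 = (15 - 2.5)²/50 = 3.125 W
  P_R2 = (2.5 - 0)²/10 = 0.625 W
P_total = P_R1 + P_R2 = 3.75 W

Final answer: 3.75 W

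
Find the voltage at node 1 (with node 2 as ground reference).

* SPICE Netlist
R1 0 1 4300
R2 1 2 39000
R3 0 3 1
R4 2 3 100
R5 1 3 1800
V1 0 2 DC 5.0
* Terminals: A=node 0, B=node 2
Nodal analysis, taking node 2 as the 0 V reference.
Source V1 fixes V_0 = 5 V.
KCL at each unknown node (sum of currents leaving = 0; resistances in Ω):
  Node 1: (V_1 - 5)/4300 + (V_1 - 0)/39000 + (V_1 - V_3)/1800 = 0
  Node 3: (V_3 - 5)/1 + (V_3 - 0)/100 + (V_3 - V_1)/1800 = 0
Collecting terms (coefficients in siemens):
  0.0008138·V_1 - 0.0005556·V_3 = 0.001163
  1.011·V_3 - 0.0005556·V_1 = 5
Determinant D = (0.0008138)(1.011) - (-0.0005556)(-0.0005556) = 0.000822
V_1 = [(0.001163)(1.011) - (-0.0005556)(5)]/D = 4.809 V
V_3 = [(0.0008138)(5) - (0.001163)(-0.0005556)]/D = 4.95 V
The requested potential is V_1 = 4.809 V.

Final answer: V_1 = 4.809 V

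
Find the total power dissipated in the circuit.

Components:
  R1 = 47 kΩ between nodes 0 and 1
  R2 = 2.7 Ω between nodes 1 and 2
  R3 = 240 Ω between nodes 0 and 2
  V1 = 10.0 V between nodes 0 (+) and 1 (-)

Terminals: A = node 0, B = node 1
Nodal analysis, taking node 1 as the 0 V reference.
Source V1 fixes V_0 = 10 V.
KCL at each unknown node (sum of currents leaving = 0; resistances in Ω):
  Node 2: (V_2 - 0)/2.7 + (V_2 - 10)/240 = 0
Collecting terms: 0.3745 × V_2 = 0.04167  =>  V_2 = 0.1112 V
Power in each resistor, P = (ΔV)²/R:
  P_R1 = (10 - 0)²/47000 = 0.002128 W
  P_R2 = (0 - 0.1112)²/2.7 = 0.004584 W
  P_R3 = (10 - 0.1112)²/240 = 0.4074 W
P_total = P_R1 + P_R2 + P_R3 = 0.4142 W

Final answer: 0.4142 W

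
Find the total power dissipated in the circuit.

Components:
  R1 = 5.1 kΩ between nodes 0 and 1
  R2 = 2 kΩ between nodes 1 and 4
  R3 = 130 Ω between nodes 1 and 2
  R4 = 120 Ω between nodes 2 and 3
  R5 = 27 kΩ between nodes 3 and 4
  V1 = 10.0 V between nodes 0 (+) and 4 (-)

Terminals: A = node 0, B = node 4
Nodal analysis, taking node 4 as the 0 V reference.
Source V1 fixes V_0 = 10 V.
KCL at each unknown node (sum of currents leaving = 0; resistances in Ω):
  Node 1: (V_1 - 10)/5100 + (V_1 - 0)/2000 + (V_1 - V_2)/130 = 0
  Node 2: (V_2 - V_1)/130 + (V_2 - V_3)/120 = 0
  Node 3: (V_3 - V_2)/120 + (V_3 - 0)/27000 = 0
Collecting terms (coefficients in siemens):
  0.008388·V_1 - 0.007692·V_2 = 0.001961
  0.01603·V_2 - 0.007692·V_1 - 0.008333·V_3 = 0
  0.00837·V_3 - 0.008333·V_2 = 0
Solving these 3 simultaneous equations (Gaussian elimination) gives:
  V_1 = 2.676 V, V_2 = 2.663 V, V_3 = 2.651 V
Power in each resistor, P = (ΔV)²/R:
  P_R1 = (10 - 2.676)²/5100 = 0.01052 W
  P_R2 = (2.676 - 0)²/2000 = 0.00358 W
  P_R3 = (2.676 - 2.663)²/130 = 0.000001254 W
  P_R4 = (2.663 - 2.651)²/120 = 0.000001157 W
  P_R5 = (2.651 - 0)²/27000 = 0.0002603 W
P_total = P_R1 + P_R2 + P_R3 + P_R4 + P_R5 = 0.01436 W

Final answer: 0.01436 W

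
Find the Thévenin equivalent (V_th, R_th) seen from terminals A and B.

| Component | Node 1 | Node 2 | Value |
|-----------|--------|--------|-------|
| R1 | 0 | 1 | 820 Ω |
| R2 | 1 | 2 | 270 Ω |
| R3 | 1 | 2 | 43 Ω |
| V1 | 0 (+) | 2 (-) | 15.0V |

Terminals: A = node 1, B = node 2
Step 1 — V_th is the open-circuit voltage V_A - V_B (nothing connected across the terminals).
Nodal analysis, taking node 2 as the 0 V reference.
Source V1 fixes V_0 = 15 V.
KCL at each unknown node (sum of currents leaving = 0; resistances in Ω):
  Node 1: (V_1 - 15)/820 + (V_1 - 0)/270 + (V_1 - 0)/43 = 0
Collecting terms: 0.02818 × V_1 = 0.01829  =>  V_1 = 0.6492 V
V_th = V_1 - V_2 = 0.6492 - 0 = 0.6492 V
Step 2 — R_th: zero the source — replace V1 by a short circuit (node 2 merges into node 0) — and find the resistance seen between A (node 1) and B (node 0).
Reduce the network between node 1 (A) and node 0 (B) by series/parallel combination:
  Rp1 = R1 ‖ R2 ‖ R3 (parallel, all between nodes 0 and 1) = 1/(1/820 + 1/270 + 1/43) = 35.49 Ω
R_th = 35.49 Ω

Final answer: V_th = 0.6492 V, R_th = 35.49 Ω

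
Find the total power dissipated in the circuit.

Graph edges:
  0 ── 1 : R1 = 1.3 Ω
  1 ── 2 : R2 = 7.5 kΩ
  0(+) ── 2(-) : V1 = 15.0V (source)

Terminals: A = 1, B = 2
Nodal analysis, taking node 2 as the 0 V reference.
Source V1 fixes V_0 = 15 V.
KCL at each unknown node (sum of currents leaving = 0; resistances in Ω):
  Node 1: (V_1 - 15)/1.3 + (V_1 - 0)/7500 = 0
Collecting terms: 0.7694 × V_1 = 11.54  =>  V_1 = 15 V
Power in each resistor, P = (ΔV)²/R:
  P_R1 = (15 - 15)²/1.3 = 0.000005198 W
  P_R2 = (15 - 0)²/7500 = 0.02999 W
P_total = P_R1 + P_R2 = 0.02999 W

Final answer: 0.02999 W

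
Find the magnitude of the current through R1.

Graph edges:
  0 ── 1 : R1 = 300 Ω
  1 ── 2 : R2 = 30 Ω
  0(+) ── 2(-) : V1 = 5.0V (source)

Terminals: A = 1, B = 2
Nodal analysis, taking node 2 as the 0 V reference.
Source V1 fixes V_0 = 5 V.
KCL at each unknown node (sum of currents leaving = 0; resistances in Ω):
  Node 1: (V_1 - 5)/300 + (V_1 - 0)/30 = 0
Collecting terms: 0.03667 × V_1 = 0.01667  =>  V_1 = 0.4545 V
I_R1 = (V_0 - V_1)/R1 = (5 - 0.4545)/300 = 0.01515 A
|I_R1| = 0.01515 A

Final answer: |I_R1| = 0.01515 A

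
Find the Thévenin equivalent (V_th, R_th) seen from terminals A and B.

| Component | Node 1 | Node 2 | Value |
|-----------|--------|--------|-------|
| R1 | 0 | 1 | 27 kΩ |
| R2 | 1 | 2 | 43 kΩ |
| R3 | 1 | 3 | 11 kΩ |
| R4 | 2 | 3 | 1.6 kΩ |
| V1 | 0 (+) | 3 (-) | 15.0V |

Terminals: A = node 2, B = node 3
Step 1 — V_th is the open-circuit voltage V_A - V_B (nothing connected across the terminals).
Nodal analysis, taking node 3 as the 0 V reference.
Source V1 fixes V_0 = 15 V.
KCL at each unknown node (sum of currents leaving = 0; resistances in Ω):
  Node 1: (V_1 - 15)/27000 + (V_1 - V_2)/43000 + (V_1 - 0)/11000 = 0
  Node 2: (V_2 - V_1)/43000 + (V_2 - 0)/1600 = 0
Collecting terms (coefficients in siemens):
  0.0001512·V_1 - 0.00002326·V_2 = 0.0005556
  0.0006483·V_2 - 0.00002326·V_1 = 0
Determinant D = (0.0001512)(0.0006483) - (-0.00002326)(-0.00002326) = 0.00000009748
V_1 = [(0.0005556)(0.0006483) - (-0.00002326)(0)]/D = 3.695 V
V_2 = [(0.0001512)(0) - (0.0005556)(-0.00002326)]/D = 0.1325 V
V_th = V_2 - V_3 = 0.1325 - 0 = 0.1325 V
Step 2 — R_th: zero the source — replace V1 by a short circuit (node 3 merges into node 0) — and find the resistance seen between A (node 2) and B (node 0).
Reduce the network between node 2 (A) and node 0 (B) by series/parallel combination:
  Rp1 = R1 ‖ R3 (parallel, both between nodes 0 and 1) = 1/(1/27000 + 1/11000) = 7816 Ω
  Rs1 = R2 + Rp1 (series, joined only at node 1) = 43000 + 7816 = 50820 Ω
  Rp2 = R4 ‖ Rs1 (parallel, both between nodes 0 and 2) = 1/(1/1600 + 1/50820) = 1551 Ω
R_th = 1.551 kΩ

Final answer: V_th = 0.1325 V, R_th = 1.551 kΩ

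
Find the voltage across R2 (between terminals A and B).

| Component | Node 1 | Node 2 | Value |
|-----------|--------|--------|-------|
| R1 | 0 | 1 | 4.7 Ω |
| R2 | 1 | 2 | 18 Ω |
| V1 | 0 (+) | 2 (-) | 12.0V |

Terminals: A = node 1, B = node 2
R1 and R2 are in series across V1 (node 0 → node 1 → node 2), and the output A–B is taken across R2, so this is a voltage divider.
Series current: I = V1/(R1 + R2) = 12/(4.7 + 18) = 12/22.7 = 0.5286 A
V_R2 = I × R2 = V1 × R2/(R1 + R2) = 12 × 18/22.7 = 9.515 V

Final answer: 9.515 V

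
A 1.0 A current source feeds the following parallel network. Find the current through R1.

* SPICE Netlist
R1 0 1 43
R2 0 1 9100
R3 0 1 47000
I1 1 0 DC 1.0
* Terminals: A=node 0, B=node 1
All resistors sit directly between nodes 0 and 1, so they are in parallel and share one voltage V; the full source current 1 A splits among them.
1/R_par = 1/43 + 1/9100 + 1/47000 = 0.02339 S  =>  R_par = 42.76 Ω
V = I × R_par = 1 × 42.76 = 42.76 V
I_R1 = V/R1 = 42.76/43 = 0.9944 A

Final answer: 0.9944 A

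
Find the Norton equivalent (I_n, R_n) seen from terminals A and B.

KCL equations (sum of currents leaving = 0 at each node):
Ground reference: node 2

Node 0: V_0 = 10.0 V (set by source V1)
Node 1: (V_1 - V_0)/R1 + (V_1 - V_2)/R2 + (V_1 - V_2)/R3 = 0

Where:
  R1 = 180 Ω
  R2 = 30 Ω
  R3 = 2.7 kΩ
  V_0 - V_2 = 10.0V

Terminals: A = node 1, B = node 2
Find the Thévenin equivalent first; then I_n = V_th/R_th and R_n = R_th.
Step 1 — V_th is the open-circuit voltage V_A - V_B (nothing connected across the terminals).
Nodal analysis, taking node 2 as the 0 V reference.
Source V1 fixes V_0 = 10 V.
KCL at each unknown node (sum of currents leaving = 0; resistances in Ω):
  Node 1: (V_1 - 10)/180 + (V_1 - 0)/30 + (V_1 - 0)/2700 = 0
Collecting terms: 0.03926 × V_1 = 0.05556  =>  V_1 = 1.415 V
V_th = V_1 - V_2 = 1.415 - 0 = 1.415 V
Step 2 — R_th: zero the source — replace V1 by a short circuit (node 2 merges into node 0) — and find the resistance seen between A (node 1) and B (node 0).
Reduce the network between node 1 (A) and node 0 (B) by series/parallel combination:
  Rp1 = R1 ‖ R2 ‖ R3 (parallel, all between nodes 0 and 1) = 1/(1/180 + 1/30 + 1/2700) = 25.47 Ω
R_th = 25.47 Ω
I_n = V_th/R_th = 1.415/25.47 = 0.05556 A, and R_n = R_th = 25.47 Ω

Final answer: I_n = 0.05556 A, R_n = 25.47 Ω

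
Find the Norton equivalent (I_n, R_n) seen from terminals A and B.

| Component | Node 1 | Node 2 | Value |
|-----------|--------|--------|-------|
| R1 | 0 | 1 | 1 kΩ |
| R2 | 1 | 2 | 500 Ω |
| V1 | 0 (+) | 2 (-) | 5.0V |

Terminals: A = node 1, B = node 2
Find the Thévenin equivalent first; then I_n = V_th/R_th and R_n = R_th.
Step 1 — V_th is the open-circuit voltage V_A - V_B (nothing connected across the terminals).
Nodal analysis, taking node 2 as the 0 V reference.
Source V1 fixes V_0 = 5 V.
KCL at each unknown node (sum of currents leaving = 0; resistances in Ω):
  Node 1: (V_1 - 5)/1000 + (V_1 - 0)/500 = 0
Collecting terms: 0.003 × V_1 = 0.005  =>  V_1 = 1.667 V
V_th = V_1 - V_2 = 1.667 - 0 = 1.667 V
Step 2 — R_th: zero the source — replace V1 by a short circuit (node 2 merges into node 0) — and find the resistance seen between A (node 1) and B (node 0).
Reduce the network between node 1 (A) and node 0 (B) by series/parallel combination:
  Rp1 = R1 ‖ R2 (parallel, both between nodes 0 and 1) = 1/(1/1000 + 1/500) = 333.3 Ω
R_th = 333.3 Ω
I_n = V_th/R_th = 1.667/333.3 = 0.005 A, and R_n = R_th = 333.3 Ω

Final answer: I_n = 0.005 A, R_n = 333.3 Ω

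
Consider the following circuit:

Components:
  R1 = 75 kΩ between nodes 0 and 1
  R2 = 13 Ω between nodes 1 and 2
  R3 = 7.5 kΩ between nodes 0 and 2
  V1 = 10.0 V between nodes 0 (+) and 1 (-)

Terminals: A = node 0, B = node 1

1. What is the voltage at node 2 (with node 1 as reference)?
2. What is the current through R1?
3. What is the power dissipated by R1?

Nodal analysis, taking node 1 as the 0 V reference.
Source V1 fixes V_0 = 10 V.
KCL at each unknown node (sum of currents leaving = 0; resistances in Ω):
  Node 2: (V_2 - 0)/13 + (V_2 - 10)/7500 = 0
Collecting terms: 0.07706 × V_2 = 0.001333  =>  V_2 = 0.0173 V
Part 1:
  Read off the nodal solution: V_2 = 0.0173 V
Part 2:
  I_R1 = (V_0 - V_1)/R1 = (10 - 0)/75000 = 0.0001333 A
  Magnitude: I_R1 = 0.0001333 A
Part 3:
  I_R1 = (V_0 - V_1)/R1 = (10 - 0)/75000 = 0.0001333 A
  P_R1 = I_R1² × R1 = (0.0001333)² × 75000 = 0.001333 W

Final answers:
1. V_2 = 0.0173 V
2. I_R1 = 0.0001333 A
3. P_R1 = 0.001333 W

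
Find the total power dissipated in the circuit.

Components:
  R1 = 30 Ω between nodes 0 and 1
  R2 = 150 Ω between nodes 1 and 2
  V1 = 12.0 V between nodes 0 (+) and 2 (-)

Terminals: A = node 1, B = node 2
Nodal analysis, taking node 2 as the 0 V reference.
Source V1 fixes V_0 = 12 V.
KCL at each unknown node (sum of currents leaving = 0; resistances in Ω):
  Node 1: (V_1 - 12)/30 + (V_1 - 0)/150 = 0
Collecting terms: 0.04 × V_1 = 0.4  =>  V_1 = 10 V
Power in each resistor, P = (ΔV)²/R:
  P_R1 = (12 - 10)²/30 = 0.1333 W
  P_R2 = (10 - 0)²/150 = 0.6667 W
P_total = P_R1 + P_R2 = 0.8 W

Final answer: 0.8 W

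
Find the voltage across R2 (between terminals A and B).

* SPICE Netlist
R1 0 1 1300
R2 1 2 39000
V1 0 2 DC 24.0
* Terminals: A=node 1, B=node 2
R1 and R2 are in series across V1 (node 0 → node 1 → node 2), and the output A–B is taken across R2, so this is a voltage divider.
Series current: I = V1/(R1 + R2) = 24/(1300 + 39000) = 24/40300 = 0.0005955 A
V_R2 = I × R2 = V1 × R2/(R1 + R2) = 24 × 39000/40300 = 23.23 V

Final answer: 23.23 V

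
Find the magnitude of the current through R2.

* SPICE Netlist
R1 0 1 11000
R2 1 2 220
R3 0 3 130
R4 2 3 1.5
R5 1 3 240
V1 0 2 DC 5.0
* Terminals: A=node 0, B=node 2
Nodal analysis, taking node 2 as the 0 V reference.
Source V1 fixes V_0 = 5 V.
KCL at each unknown node (sum of currents leaving = 0; resistances in Ω):
  Node 1: (V_1 - 5)/11000 + (V_1 - 0)/220 + (V_1 - V_3)/240 = 0
  Node 3: (V_3 - 5)/130 + (V_3 - 0)/1.5 + (V_3 - V_1)/240 = 0
Collecting terms (coefficients in siemens):
  0.008803·V_1 - 0.004167·V_3 = 0.0004545
  0.6785·V_3 - 0.004167·V_1 = 0.03846
Determinant D = (0.008803)(0.6785) - (-0.004167)(-0.004167) = 0.005956
V_1 = [(0.0004545)(0.6785) - (-0.004167)(0.03846)]/D = 0.07869 V
V_3 = [(0.008803)(0.03846) - (0.0004545)(-0.004167)]/D = 0.05717 V
I_R2 = (V_1 - V_2)/R2 = (0.07869 - 0)/220 = 0.0003577 A
|I_R2| = 0.0003577 A

Final answer: |I_R2| = 0.0003577 A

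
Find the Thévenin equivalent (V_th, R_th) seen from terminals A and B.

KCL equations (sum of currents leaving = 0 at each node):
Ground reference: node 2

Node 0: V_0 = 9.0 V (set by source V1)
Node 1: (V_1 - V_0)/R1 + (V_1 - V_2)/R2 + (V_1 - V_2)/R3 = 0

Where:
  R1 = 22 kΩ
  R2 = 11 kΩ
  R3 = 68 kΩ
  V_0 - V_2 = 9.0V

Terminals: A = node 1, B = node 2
Step 1 — V_th is the open-circuit voltage V_A - V_B (nothing connected across the terminals).
Nodal analysis, taking node 2 as the 0 V reference.
Source V1 fixes V_0 = 9 V.
KCL at each unknown node (sum of currents leaving = 0; resistances in Ω):
  Node 1: (V_1 - 9)/22000 + (V_1 - 0)/11000 + (V_1 - 0)/68000 = 0
Collecting terms: 0.0001511 × V_1 = 0.0004091  =>  V_1 = 2.708 V
V_th = V_1 - V_2 = 2.708 - 0 = 2.708 V
Step 2 — R_th: zero the source — replace V1 by a short circuit (node 2 merges into node 0) — and find the resistance seen between A (node 1) and B (node 0).
Reduce the network between node 1 (A) and node 0 (B) by series/parallel combination:
  Rp1 = R1 ‖ R2 ‖ R3 (parallel, all between nodes 0 and 1) = 1/(1/22000 + 1/11000 + 1/68000) = 6619 Ω
R_th = 6.619 kΩ

Final answer: V_th = 2.708 V, R_th = 6.619 kΩ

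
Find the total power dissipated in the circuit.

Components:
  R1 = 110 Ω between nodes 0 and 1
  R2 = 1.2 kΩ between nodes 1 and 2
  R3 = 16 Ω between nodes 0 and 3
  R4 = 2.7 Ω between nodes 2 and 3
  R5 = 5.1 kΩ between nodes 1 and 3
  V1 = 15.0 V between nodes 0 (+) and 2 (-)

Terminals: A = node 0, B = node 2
Nodal analysis, taking node 2 as the 0 V reference.
Source V1 fixes V_0 = 15 V.
KCL at each unknown node (sum of currents leaving = 0; resistances in Ω):
  Node 1: (V_1 - 15)/110 + (V_1 - 0)/1200 + (V_1 - V_3)/5100 = 0
  Node 3: (V_3 - 15)/16 + (V_3 - 0)/2.7 + (V_3 - V_1)/5100 = 0
Collecting terms (coefficients in siemens):
  0.01012·V_1 - 0.0001961·V_3 = 0.1364
  0.4331·V_3 - 0.0001961·V_1 = 0.9375
Determinant D = (0.01012)(0.4331) - (-0.0001961)(-0.0001961) = 0.004383
V_1 = [(0.1364)(0.4331) - (-0.0001961)(0.9375)]/D = 13.52 V
V_3 = [(0.01012)(0.9375) - (0.1364)(-0.0001961)]/D = 2.171 V
Power in each resistor, P = (ΔV)²/R:
  P_R1 = (15 - 13.52)²/110 = 0.02001 W
  P_R2 = (13.52 - 0)²/1200 = 0.1522 W
  P_R3 = (15 - 2.171)²/16 = 10.29 W
  P_R4 = (0 - 2.171)²/2.7 = 1.746 W
  P_R5 = (13.52 - 2.171)²/5100 = 0.02524 W
P_total = P_R1 + P_R2 + P_R3 + P_R4 + P_R5 = 12.23 W

Final answer: 12.23 W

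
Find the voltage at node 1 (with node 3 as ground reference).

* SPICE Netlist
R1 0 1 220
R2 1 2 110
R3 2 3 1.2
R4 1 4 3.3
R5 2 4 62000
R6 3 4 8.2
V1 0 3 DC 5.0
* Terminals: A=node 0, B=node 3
Nodal analysis, taking node 3 as the 0 V reference.
Source V1 fixes V_0 = 5 V.
KCL at each unknown node (sum of currents leaving = 0; resistances in Ω):
  Node 1: (V_1 - 5)/220 + (V_1 - V_2)/110 + (V_1 - V_4)/3.3 = 0
  Node 2: (V_2 - V_1)/110 + (V_2 - 0)/1.2 + (V_2 - V_4)/62000 = 0
  Node 4: (V_4 - V_1)/3.3 + (V_4 - V_2)/62000 + (V_4 - 0)/8.2 = 0
Collecting terms (coefficients in siemens):
  0.3167·V_1 - 0.009091·V_2 - 0.303·V_4 = 0.02273
  0.8424·V_2 - 0.009091·V_1 - 0.00001613·V_4 = 0
  0.425·V_4 - 0.303·V_1 - 0.00001613·V_2 = 0
Solving these 3 simultaneous equations (Gaussian elimination) gives:
  V_1 = 0.2261 V, V_2 = 0.002443 V, V_4 = 0.1612 V
The requested potential is V_1 = 0.2261 V.

Final answer: V_1 = 0.2261 V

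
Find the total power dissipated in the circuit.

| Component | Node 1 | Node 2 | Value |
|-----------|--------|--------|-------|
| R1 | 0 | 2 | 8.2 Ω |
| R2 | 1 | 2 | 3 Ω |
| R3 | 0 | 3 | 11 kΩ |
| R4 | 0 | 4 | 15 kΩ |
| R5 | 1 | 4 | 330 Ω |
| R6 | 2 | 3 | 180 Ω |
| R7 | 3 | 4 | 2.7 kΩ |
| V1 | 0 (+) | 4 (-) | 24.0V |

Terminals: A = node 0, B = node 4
Nodal analysis, taking node 4 as the 0 V reference.
Source V1 fixes V_0 = 24 V.
KCL at each unknown node (sum of currents leaving = 0; resistances in Ω):
  Node 1: (V_1 - V_2)/3 + (V_1 - 0)/330 = 0
  Node 2: (V_2 - 24)/8.2 + (V_2 - V_1)/3 + (V_2 - V_3)/180 = 0
  Node 3: (V_3 - 24)/11000 + (V_3 - V_2)/180 + (V_3 - 0)/2700 = 0
Collecting terms (coefficients in siemens):
  0.3364·V_1 - 0.3333·V_2 = 0
  0.4608·V_2 - 0.3333·V_1 - 0.005556·V_3 = 2.927
  0.006017·V_3 - 0.005556·V_2 = 0.002182
Solving these 3 simultaneous equations (Gaussian elimination) gives:
  V_1 = 23.15 V, V_2 = 23.36 V, V_3 = 21.93 V
Power in each resistor, P = (ΔV)²/R:
  P_R1 = (24 - 23.36)²/8.2 = 0.05 W
  P_R2 = (23.15 - 23.36)²/3 = 0.01476 W
  P_R3 = (24 - 21.93)²/11000 = 0.000389 W
  P_R4 = (24 - 0)²/15000 = 0.0384 W
  P_R5 = (23.15 - 0)²/330 = 1.624 W
  P_R6 = (23.36 - 21.93)²/180 = 0.01133 W
  P_R7 = (21.93 - 0)²/2700 = 0.1781 W
P_total = P_R1 + P_R2 + P_R3 + P_R4 + P_R5 + P_R6 + P_R7 = 1.917 W

Final answer: 1.917 W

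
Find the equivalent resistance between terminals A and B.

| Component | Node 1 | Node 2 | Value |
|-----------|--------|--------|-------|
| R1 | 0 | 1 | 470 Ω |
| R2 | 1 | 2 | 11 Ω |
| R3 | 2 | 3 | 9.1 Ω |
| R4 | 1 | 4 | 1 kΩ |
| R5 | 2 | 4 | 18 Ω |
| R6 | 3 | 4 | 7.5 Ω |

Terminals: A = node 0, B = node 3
The network is not a plain series/parallel combination. Inject a 1 A test current into terminal A (node 0) and return it from terminal B (node 3); then R_eq = V_A / (1 A).
Nodal analysis, taking node 3 as the 0 V reference.
Current source I_test pushes 1 A into node 0 and draws it out of node 3.
KCL at each unknown node (sum of currents leaving = 0; resistances in Ω):
  Node 0: (V_0 - V_1)/470 - 1 = 0
  Node 1: (V_1 - V_0)/470 + (V_1 - V_2)/11 + (V_1 - V_4)/1000 = 0
  Node 2: (V_2 - V_1)/11 + (V_2 - 0)/9.1 + (V_2 - V_4)/18 = 0
  Node 4: (V_4 - V_1)/1000 + (V_4 - V_2)/18 + (V_4 - 0)/7.5 = 0
Collecting terms (coefficients in siemens):
  0.002128·V_0 - 0.002128·V_1 = 1
  0.09404·V_1 - 0.002128·V_0 - 0.09091·V_2 - 0.001·V_4 = 0
  0.2564·V_2 - 0.09091·V_1 - 0.05556·V_4 = 0
  0.1899·V_4 - 0.001·V_1 - 0.05556·V_2 = 0
Solving these 4 simultaneous equations (Gaussian elimination) gives:
  V_0 = 487.5 V, V_1 = 17.46 V, V_2 = 6.634 V, V_4 = 2.033 V
R_eq = V_0 / 1 A = 487.5 Ω

Final answer: 487.5 Ω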